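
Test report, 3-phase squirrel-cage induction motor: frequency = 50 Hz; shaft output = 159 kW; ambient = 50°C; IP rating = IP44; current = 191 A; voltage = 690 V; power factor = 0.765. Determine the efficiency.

P_out = 159 kW = 159000 W
P_in = √3·V_L·I_L·cosφ = 1.732 × 690 × 191 × 0.765 = 174619 W
η = P_out / P_in = 159000 / 174619 = 0.911 = 91.1%

91.1 %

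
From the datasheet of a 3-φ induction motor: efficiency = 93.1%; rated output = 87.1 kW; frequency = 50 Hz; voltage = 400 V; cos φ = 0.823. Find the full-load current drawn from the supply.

P_out = 87.1 kW = 87100 W
P_in = P_out / η = 87100 / 0.931 = 93555 W
I_L = P_in / (√3·V_L·cosφ) = 93555 / (1.732 × 400 × 0.823) = 164 A

164 A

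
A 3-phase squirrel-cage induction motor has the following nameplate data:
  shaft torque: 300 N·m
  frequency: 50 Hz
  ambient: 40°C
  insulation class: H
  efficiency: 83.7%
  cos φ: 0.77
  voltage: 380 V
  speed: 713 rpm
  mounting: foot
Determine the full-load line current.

52.8 A

ω = 2π×713/60 = 74.67 rad/s; P_out = τω = 300 × 74.67 = 22401 W
P_in = P_out / η = 22401 / 0.837 = 26763 W
I_L = P_in / (√3·V_L·cosφ) = 26763 / (1.732 × 380 × 0.77) = 52.8 A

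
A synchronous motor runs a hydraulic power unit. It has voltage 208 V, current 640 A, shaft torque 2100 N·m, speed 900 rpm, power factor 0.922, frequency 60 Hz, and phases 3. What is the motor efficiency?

ω = 2π × 900/60 = 94.25 rad/s; P_out = τω = 2100 × 94.25 = 197925 W
P_in = √3·V_L·I_L·cosφ = 1.732 × 208 × 640 × 0.922 = 212580 W
η = P_out / P_in = 197925 / 212580 = 0.931 = 93.1%

93.1 %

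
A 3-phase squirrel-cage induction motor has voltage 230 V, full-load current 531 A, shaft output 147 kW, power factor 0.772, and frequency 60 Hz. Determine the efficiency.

90.0 %

P_out = 147 kW = 147000 W
P_in = √3·V_L·I_L·cosφ = 1.732 × 230 × 531 × 0.772 = 163301 W
η = P_out / P_in = 147000 / 163301 = 0.900 = 90.0%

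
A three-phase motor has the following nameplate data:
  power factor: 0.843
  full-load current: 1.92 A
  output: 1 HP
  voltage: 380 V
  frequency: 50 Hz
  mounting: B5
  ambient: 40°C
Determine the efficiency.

70.0 %

P_out = 1 × 746 = 746 W
P_in = √3·V_L·I_L·cosφ = 1.732 × 380 × 1.92 × 0.843 = 1065 W
η = P_out / P_in = 746 / 1065 = 0.700 = 70.0%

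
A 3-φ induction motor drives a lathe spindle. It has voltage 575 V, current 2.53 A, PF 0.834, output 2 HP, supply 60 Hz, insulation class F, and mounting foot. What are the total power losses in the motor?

P_in = √3·V·I·cosφ = 1.732×575×2.53×0.834 = 2101 W
P_out = 2×746 = 1492 W
Losses = P_in − P_out = 2101 − 1492 = 609 W

609 W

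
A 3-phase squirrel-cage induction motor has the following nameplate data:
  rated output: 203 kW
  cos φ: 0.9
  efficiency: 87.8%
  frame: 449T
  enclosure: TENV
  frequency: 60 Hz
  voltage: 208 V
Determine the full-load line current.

713 A

P_out = 203 kW = 203000 W
P_in = P_out / η = 203000 / 0.878 = 231207 W
I_L = P_in / (√3·V_L·cosφ) = 231207 / (1.732 × 208 × 0.9) = 713 A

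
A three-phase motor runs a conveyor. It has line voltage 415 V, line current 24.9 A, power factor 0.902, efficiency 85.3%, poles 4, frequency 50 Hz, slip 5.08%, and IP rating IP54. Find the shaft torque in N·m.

P_in = √3·V·I·cosφ = 1.732 × 415 × 24.9 × 0.902 = 16144 W
P_out = η·P_in = 0.853 × 16144 = 13771 W
n_s = 120×50/4 = 1500 rpm; n = 1500×(1−0.0508) = 1424 rpm
ω = 2π×1424/60 = 149.1 rad/s
τ = P_out/ω = 13771/149.1 = 92.4 N·m

92.4 N·m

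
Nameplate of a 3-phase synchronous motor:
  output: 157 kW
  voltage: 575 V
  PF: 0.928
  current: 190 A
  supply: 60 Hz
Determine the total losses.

P_in = √3·V·I·cosφ = 1.732×575×190×0.928 = 175597 W
P_out = 157000 W
Losses = P_in − P_out = 175597 − 157000 = 18597 W

18600 W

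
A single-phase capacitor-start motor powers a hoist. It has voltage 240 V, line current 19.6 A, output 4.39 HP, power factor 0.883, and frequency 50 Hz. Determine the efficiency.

P_out = 4.39 × 746 = 3275 W
P_in = V·I·cosφ = 240 × 19.6 × 0.883 = 4154 W
η = P_out / P_in = 3275 / 4154 = 0.788 = 78.8%

78.8 %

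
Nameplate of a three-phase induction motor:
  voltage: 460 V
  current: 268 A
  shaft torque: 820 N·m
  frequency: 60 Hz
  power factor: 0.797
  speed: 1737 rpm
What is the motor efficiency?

ω = 2π × 1737/60 = 181.9 rad/s; P_out = τω = 820 × 181.9 = 149158 W
P_in = √3·V_L·I_L·cosφ = 1.732 × 460 × 268 × 0.797 = 170176 W
η = P_out / P_in = 149158 / 170176 = 0.876 = 87.6%

87.6 %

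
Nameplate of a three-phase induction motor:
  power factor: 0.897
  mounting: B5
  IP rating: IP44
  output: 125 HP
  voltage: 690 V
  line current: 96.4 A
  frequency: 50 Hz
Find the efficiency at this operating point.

90.2 %

P_out = 125 × 746 = 93250 W
P_in = √3·V_L·I_L·cosφ = 1.732 × 690 × 96.4 × 0.897 = 103340 W
η = P_out / P_in = 93250 / 103340 = 0.902 = 90.2%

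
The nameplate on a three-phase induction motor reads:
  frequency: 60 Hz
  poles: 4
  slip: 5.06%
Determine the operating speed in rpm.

n_s = 120f/p = 120×60/4 = 1800 rpm
n = n_s(1 − s) = 1800 × (1 − 0.0506) = 1709 rpm

1709 rpm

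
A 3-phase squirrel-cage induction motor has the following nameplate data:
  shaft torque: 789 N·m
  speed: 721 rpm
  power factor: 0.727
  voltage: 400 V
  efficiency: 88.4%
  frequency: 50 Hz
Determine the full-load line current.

134 A

ω = 2π×721/60 = 75.5 rad/s; P_out = τω = 789 × 75.5 = 59570 W
P_in = P_out / η = 59570 / 0.884 = 67387 W
I_L = P_in / (√3·V_L·cosφ) = 67387 / (1.732 × 400 × 0.727) = 134 A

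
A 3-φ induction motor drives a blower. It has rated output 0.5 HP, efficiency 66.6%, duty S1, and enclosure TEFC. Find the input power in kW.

P_out = 0.5 × 746 = 373 W
P_in = P_out/η = 373/0.666 = 560 W = 0.56 kW

0.56 kW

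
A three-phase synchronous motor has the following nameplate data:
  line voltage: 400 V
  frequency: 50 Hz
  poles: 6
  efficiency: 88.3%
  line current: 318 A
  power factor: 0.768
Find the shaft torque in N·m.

1430 N·m

P_in = √3·V·I·cosφ = 1.732 × 400 × 318 × 0.768 = 169198 W
P_out = η·P_in = 0.883 × 169198 = 149402 W
n = n_s = 120×50/6 = 1000 rpm (synchronous)
ω = 2π×1000/60 = 104.7 rad/s
τ = P_out/ω = 149402/104.7 = 1430 N·m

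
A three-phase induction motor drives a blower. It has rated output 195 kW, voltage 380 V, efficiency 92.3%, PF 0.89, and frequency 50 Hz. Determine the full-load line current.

P_out = 195 kW = 195000 W
P_in = P_out / η = 195000 / 0.923 = 211268 W
I_L = P_in / (√3·V_L·cosφ) = 211268 / (1.732 × 380 × 0.89) = 361 A

361 A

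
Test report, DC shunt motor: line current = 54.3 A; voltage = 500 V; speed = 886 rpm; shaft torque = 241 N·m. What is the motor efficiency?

ω = 2π × 886/60 = 92.78 rad/s; P_out = τω = 241 × 92.78 = 22360 W
P_in = V·I = 500 × 54.3 = 27150 W
η = P_out / P_in = 22360 / 27150 = 0.824 = 82.4%

82.4 %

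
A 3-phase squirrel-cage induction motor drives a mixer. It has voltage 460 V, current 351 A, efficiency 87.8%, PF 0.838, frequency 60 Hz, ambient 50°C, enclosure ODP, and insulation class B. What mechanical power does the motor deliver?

206 kW

P_in = √3·V·I·cosφ = 1.732 × 460 × 351 × 0.838 = 234346 W
P_out = η·P_in = 0.878 × 234346 = 205756 W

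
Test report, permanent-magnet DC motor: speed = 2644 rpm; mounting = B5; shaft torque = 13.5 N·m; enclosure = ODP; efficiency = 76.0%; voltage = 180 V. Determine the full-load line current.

27.3 A

ω = 2π×2644/60 = 276.9 rad/s; P_out = τω = 13.5 × 276.9 = 3738 W
P_in = P_out / η = 3738 / 0.760 = 4918 W
I = P_in / V = 4918 / 180 = 27.3 A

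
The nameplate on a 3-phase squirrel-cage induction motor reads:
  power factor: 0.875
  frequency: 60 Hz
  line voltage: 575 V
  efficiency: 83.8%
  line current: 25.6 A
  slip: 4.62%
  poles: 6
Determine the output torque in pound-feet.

P_in = √3·V·I·cosφ = 1.732 × 575 × 25.6 × 0.875 = 22308 W
P_out = η·P_in = 0.838 × 22308 = 18694 W
n_s = 120×60/6 = 1200 rpm; n = 1200×(1−0.0462) = 1145 rpm
ω = 2π×1145/60 = 119.9 rad/s
τ = P_out/ω = 18694/119.9 = 155.9 N·m
In lb·ft: 155.9/1.356 = 115 lb·ft

115 lb·ft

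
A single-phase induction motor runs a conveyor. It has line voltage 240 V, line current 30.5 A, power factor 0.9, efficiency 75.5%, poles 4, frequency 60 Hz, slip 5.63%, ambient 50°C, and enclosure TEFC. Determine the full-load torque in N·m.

28 N·m

P_in = V·I·cosφ = 240 × 30.5 × 0.9 = 6588 W
P_out = η·P_in = 0.755 × 6588 = 4974 W
n_s = 120×60/4 = 1800 rpm; n = 1800×(1−0.0563) = 1699 rpm
ω = 2π×1699/60 = 177.9 rad/s
τ = P_out/ω = 4974/177.9 = 28 N·m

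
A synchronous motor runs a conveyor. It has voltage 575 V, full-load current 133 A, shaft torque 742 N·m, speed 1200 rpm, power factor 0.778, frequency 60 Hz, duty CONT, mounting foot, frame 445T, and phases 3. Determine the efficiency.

90.5 %

ω = 2π × 1200/60 = 125.7 rad/s; P_out = τω = 742 × 125.7 = 93269 W
P_in = √3·V_L·I_L·cosφ = 1.732 × 575 × 133 × 0.778 = 103050 W
η = P_out / P_in = 93269 / 103050 = 0.905 = 90.5%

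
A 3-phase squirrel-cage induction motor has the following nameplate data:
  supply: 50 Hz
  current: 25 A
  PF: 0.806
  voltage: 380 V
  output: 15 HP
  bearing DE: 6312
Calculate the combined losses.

P_in = √3·V·I·cosφ = 1.732×380×25×0.806 = 13262 W
P_out = 15×746 = 11190 W
Losses = P_in − P_out = 13262 − 11190 = 2072 W

2070 W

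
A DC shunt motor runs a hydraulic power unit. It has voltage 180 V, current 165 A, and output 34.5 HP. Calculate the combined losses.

P_in = V·I = 180×165 = 29700 W
P_out = 34.5×746 = 25737 W
Losses = P_in − P_out = 29700 − 25737 = 3963 W

3.96 kW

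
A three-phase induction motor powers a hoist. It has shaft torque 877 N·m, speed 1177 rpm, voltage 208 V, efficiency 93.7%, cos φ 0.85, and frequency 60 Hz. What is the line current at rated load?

377 A

ω = 2π×1177/60 = 123.3 rad/s; P_out = τω = 877 × 123.3 = 108134 W
P_in = P_out / η = 108134 / 0.937 = 115404 W
I_L = P_in / (√3·V_L·cosφ) = 115404 / (1.732 × 208 × 0.85) = 377 A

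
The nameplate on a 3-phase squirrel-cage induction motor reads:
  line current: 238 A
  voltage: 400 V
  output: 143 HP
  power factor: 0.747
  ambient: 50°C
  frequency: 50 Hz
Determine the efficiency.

P_out = 143 × 746 = 106678 W
P_in = √3·V_L·I_L·cosφ = 1.732 × 400 × 238 × 0.747 = 123170 W
η = P_out / P_in = 106678 / 123170 = 0.866 = 86.6%

86.6 %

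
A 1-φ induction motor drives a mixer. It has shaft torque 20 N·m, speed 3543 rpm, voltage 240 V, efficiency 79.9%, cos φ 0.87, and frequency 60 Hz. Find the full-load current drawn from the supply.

ω = 2π×3543/60 = 371 rad/s; P_out = τω = 20 × 371 = 7420 W
P_in = P_out / η = 7420 / 0.799 = 9287 W
I = P_in / (V·cosφ) = 9287 / (240 × 0.87) = 44.5 A

44.5 A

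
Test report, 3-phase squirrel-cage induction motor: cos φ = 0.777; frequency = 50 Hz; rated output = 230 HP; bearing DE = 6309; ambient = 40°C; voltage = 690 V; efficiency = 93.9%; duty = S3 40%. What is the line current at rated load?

197 A

P_out = 230 × 746 = 171580 W
P_in = P_out / η = 171580 / 0.939 = 182726 W
I_L = P_in / (√3·V_L·cosφ) = 182726 / (1.732 × 690 × 0.777) = 197 A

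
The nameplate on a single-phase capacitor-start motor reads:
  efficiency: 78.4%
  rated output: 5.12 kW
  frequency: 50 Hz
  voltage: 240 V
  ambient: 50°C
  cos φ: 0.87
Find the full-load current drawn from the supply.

P_out = 5.12 kW = 5120 W
P_in = P_out / η = 5120 / 0.784 = 6531 W
I = P_in / (V·cosφ) = 6531 / (240 × 0.87) = 31.3 A

31.3 A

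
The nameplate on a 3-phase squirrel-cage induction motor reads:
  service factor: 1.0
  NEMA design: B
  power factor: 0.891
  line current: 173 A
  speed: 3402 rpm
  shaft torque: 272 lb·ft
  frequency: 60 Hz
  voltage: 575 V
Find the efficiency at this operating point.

τ = 272 lb·ft × 1.356 = 368.8 N·m
ω = 2π × 3402/60 = 356.3 rad/s; P_out = τω = 368.8 × 356.3 = 131403 W
P_in = √3·V_L·I_L·cosφ = 1.732 × 575 × 173 × 0.891 = 153511 W
η = P_out / P_in = 131403 / 153511 = 0.856 = 85.6%

85.6 %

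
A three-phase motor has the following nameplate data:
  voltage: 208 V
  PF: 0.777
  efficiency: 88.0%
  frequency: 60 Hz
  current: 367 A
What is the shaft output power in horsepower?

121 HP

P_in = √3·V·I·cosφ = 1.732 × 208 × 367 × 0.777 = 102730 W
P_out = η·P_in = 0.88 × 102730 = 90402 W
= 90402/746 = 121 HP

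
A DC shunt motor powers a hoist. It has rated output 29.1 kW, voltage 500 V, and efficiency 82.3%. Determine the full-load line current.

P_out = 29.1 kW = 29100 W
P_in = P_out / η = 29100 / 0.823 = 35358 W
I = P_in / V = 35358 / 500 = 70.7 A

70.7 A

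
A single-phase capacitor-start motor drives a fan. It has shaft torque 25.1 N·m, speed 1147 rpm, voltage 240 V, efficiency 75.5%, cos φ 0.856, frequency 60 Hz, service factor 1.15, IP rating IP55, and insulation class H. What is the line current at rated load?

19.4 A

ω = 2π×1147/60 = 120.1 rad/s; P_out = τω = 25.1 × 120.1 = 3015 W
P_in = P_out / η = 3015 / 0.755 = 3993 W
I = P_in / (V·cosφ) = 3993 / (240 × 0.856) = 19.4 A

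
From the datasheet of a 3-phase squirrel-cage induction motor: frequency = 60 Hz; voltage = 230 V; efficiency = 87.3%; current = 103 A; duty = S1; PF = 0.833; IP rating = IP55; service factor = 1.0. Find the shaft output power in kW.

29.8 kW

P_in = √3·V·I·cosφ = 1.732 × 230 × 103 × 0.833 = 34179 W
P_out = η·P_in = 0.873 × 34179 = 29838 W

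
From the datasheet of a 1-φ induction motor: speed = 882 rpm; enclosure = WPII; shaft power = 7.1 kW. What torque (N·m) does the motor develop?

ω = 2π × 882/60 = 92.36 rad/s
τ = P/ω = 7100/92.36 = 76.9 N·m

76.9 N·m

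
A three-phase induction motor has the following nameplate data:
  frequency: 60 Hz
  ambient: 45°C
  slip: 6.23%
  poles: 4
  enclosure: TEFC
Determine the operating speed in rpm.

1688 rpm

n_s = 120f/p = 120×60/4 = 1800 rpm
n = n_s(1 − s) = 1800 × (1 − 0.0623) = 1688 rpm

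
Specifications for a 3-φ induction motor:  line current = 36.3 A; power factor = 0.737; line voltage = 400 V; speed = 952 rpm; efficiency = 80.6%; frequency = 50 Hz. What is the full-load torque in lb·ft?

111 lb·ft

P_in = √3·V·I·cosφ = 1.732 × 400 × 36.3 × 0.737 = 18535 W
P_out = η·P_in = 0.806 × 18535 = 14939 W
n = 952 rpm
ω = 2π×952/60 = 99.69 rad/s
τ = P_out/ω = 14939/99.69 = 149.9 N·m
In lb·ft: 149.9/1.356 = 111 lb·ft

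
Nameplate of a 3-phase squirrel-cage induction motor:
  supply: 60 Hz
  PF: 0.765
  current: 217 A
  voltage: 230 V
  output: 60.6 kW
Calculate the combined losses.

P_in = √3·V·I·cosφ = 1.732×230×217×0.765 = 66130 W
P_out = 60600 W
Losses = P_in − P_out = 66130 − 60600 = 5530 W

5530 W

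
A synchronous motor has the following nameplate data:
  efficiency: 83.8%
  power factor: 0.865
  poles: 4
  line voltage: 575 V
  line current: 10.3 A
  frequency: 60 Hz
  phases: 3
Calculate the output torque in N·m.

P_in = √3·V·I·cosφ = 1.732 × 575 × 10.3 × 0.865 = 8873 W
P_out = η·P_in = 0.838 × 8873 = 7436 W
n = n_s = 120×60/4 = 1800 rpm (synchronous)
ω = 2π×1800/60 = 188.5 rad/s
τ = P_out/ω = 7436/188.5 = 39.4 N·m

39.4 N·m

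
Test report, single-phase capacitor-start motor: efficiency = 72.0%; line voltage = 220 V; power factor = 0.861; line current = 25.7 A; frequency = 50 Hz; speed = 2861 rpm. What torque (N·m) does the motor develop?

P_in = V·I·cosφ = 220 × 25.7 × 0.861 = 4868 W
P_out = η·P_in = 0.72 × 4868 = 3505 W
n = 2861 rpm
ω = 2π×2861/60 = 299.6 rad/s
τ = P_out/ω = 3505/299.6 = 11.7 N·m

11.7 N·m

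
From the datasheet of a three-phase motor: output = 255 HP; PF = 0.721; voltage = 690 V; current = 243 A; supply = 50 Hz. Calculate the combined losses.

P_in = √3·V·I·cosφ = 1.732×690×243×0.721 = 209382 W
P_out = 255×746 = 190230 W
Losses = P_in − P_out = 209382 − 190230 = 19152 W

19200 W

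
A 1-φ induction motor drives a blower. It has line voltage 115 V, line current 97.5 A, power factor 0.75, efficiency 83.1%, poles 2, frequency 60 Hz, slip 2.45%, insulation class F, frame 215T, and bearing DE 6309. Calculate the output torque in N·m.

P_in = V·I·cosφ = 115 × 97.5 × 0.75 = 8409 W
P_out = η·P_in = 0.831 × 8409 = 6988 W
n_s = 120×60/2 = 3600 rpm; n = 3600×(1−0.0245) = 3512 rpm
ω = 2π×3512/60 = 367.8 rad/s
τ = P_out/ω = 6988/367.8 = 19 N·m

19 N·m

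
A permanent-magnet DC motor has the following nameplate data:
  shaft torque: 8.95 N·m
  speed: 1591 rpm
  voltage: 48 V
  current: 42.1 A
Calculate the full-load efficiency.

ω = 2π × 1591/60 = 166.6 rad/s; P_out = τω = 8.95 × 166.6 = 1491 W
P_in = V·I = 48 × 42.1 = 2021 W
η = P_out / P_in = 1491 / 2021 = 0.738 = 73.8%

73.8 %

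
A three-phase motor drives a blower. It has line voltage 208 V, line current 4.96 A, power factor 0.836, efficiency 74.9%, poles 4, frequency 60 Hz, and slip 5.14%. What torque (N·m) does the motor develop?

P_in = √3·V·I·cosφ = 1.732 × 208 × 4.96 × 0.836 = 1494 W
P_out = η·P_in = 0.749 × 1494 = 1119 W
n_s = 120×60/4 = 1800 rpm; n = 1800×(1−0.0514) = 1707 rpm
ω = 2π×1707/60 = 178.8 rad/s
τ = P_out/ω = 1119/178.8 = 6.26 N·m

6.26 N·m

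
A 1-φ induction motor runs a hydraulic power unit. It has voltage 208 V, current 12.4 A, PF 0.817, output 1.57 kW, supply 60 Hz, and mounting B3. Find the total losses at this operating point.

P_in = V·I·cosφ = 208×12.4×0.817 = 2107 W
P_out = 1570 W
Losses = P_in − P_out = 2107 − 1570 = 537 W

537 W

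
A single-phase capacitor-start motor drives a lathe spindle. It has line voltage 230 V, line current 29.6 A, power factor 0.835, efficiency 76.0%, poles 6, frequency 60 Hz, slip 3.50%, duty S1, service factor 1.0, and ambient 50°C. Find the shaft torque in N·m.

35.6 N·m

P_in = V·I·cosφ = 230 × 29.6 × 0.835 = 5685 W
P_out = η·P_in = 0.76 × 5685 = 4321 W
n_s = 120×60/6 = 1200 rpm; n = 1200×(1−0.035) = 1158 rpm
ω = 2π×1158/60 = 121.3 rad/s
τ = P_out/ω = 4321/121.3 = 35.6 N·m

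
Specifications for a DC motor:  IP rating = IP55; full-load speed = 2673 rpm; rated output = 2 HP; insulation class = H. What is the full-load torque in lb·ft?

P_out = 2 × 746 = 1492 W
ω = 2π × 2673/60 = 279.9 rad/s
τ = P_out/ω = 1492/279.9 = 5.33 N·m
In lb·ft: 5.33/1.356 = 3.93 lb·ft

3.93 lb·ft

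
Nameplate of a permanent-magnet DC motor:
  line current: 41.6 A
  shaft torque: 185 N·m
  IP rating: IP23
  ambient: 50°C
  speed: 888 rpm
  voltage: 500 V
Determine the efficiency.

ω = 2π × 888/60 = 92.99 rad/s; P_out = τω = 185 × 92.99 = 17203 W
P_in = V·I = 500 × 41.6 = 20800 W
η = P_out / P_in = 17203 / 20800 = 0.827 = 82.7%

82.7 %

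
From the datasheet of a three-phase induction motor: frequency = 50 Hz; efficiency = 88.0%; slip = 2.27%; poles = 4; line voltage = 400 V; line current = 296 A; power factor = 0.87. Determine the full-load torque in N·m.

1020 N·m

P_in = √3·V·I·cosφ = 1.732 × 400 × 296 × 0.87 = 178410 W
P_out = η·P_in = 0.88 × 178410 = 157001 W
n_s = 120×50/4 = 1500 rpm; n = 1500×(1−0.0227) = 1466 rpm
ω = 2π×1466/60 = 153.5 rad/s
τ = P_out/ω = 157001/153.5 = 1020 N·m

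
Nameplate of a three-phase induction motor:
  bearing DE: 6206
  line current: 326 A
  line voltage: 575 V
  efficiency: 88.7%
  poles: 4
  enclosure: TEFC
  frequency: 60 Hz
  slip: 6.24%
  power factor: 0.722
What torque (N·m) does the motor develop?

P_in = √3·V·I·cosφ = 1.732 × 575 × 326 × 0.722 = 234407 W
P_out = η·P_in = 0.887 × 234407 = 207919 W
n_s = 120×60/4 = 1800 rpm; n = 1800×(1−0.0624) = 1688 rpm
ω = 2π×1688/60 = 176.8 rad/s
τ = P_out/ω = 207919/176.8 = 1180 N·m

1180 N·m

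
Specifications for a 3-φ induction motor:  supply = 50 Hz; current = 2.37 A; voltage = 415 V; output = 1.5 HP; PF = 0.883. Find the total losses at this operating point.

385 W

P_in = √3·V·I·cosφ = 1.732×415×2.37×0.883 = 1504 W
P_out = 1.5×746 = 1119 W
Losses = P_in − P_out = 1504 − 1119 = 385 W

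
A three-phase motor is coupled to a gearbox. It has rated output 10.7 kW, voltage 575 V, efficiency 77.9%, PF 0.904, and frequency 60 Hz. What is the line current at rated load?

15.3 A

P_out = 10.7 kW = 10700 W
P_in = P_out / η = 10700 / 0.779 = 13736 W
I_L = P_in / (√3·V_L·cosφ) = 13736 / (1.732 × 575 × 0.904) = 15.3 A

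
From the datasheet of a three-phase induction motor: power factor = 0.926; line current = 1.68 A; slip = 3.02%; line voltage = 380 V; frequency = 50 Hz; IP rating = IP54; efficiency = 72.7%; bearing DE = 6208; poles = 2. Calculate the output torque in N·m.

2.44 N·m

P_in = √3·V·I·cosφ = 1.732 × 380 × 1.68 × 0.926 = 1024 W
P_out = η·P_in = 0.727 × 1024 = 744 W
n_s = 120×50/2 = 3000 rpm; n = 3000×(1−0.0302) = 2909 rpm
ω = 2π×2909/60 = 304.6 rad/s
τ = P_out/ω = 744/304.6 = 2.44 N·m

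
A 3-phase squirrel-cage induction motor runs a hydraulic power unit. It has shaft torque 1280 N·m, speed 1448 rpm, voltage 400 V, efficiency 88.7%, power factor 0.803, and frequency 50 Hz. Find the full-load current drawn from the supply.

ω = 2π×1448/60 = 151.6 rad/s; P_out = τω = 1280 × 151.6 = 194048 W
P_in = P_out / η = 194048 / 0.887 = 218769 W
I_L = P_in / (√3·V_L·cosφ) = 218769 / (1.732 × 400 × 0.803) = 393 A

393 A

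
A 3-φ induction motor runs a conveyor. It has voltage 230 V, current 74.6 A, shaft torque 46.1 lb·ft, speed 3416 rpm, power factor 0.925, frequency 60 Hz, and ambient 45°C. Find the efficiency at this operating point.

81.3 %

τ = 46.1 lb·ft × 1.356 = 62.51 N·m
ω = 2π × 3416/60 = 357.7 rad/s; P_out = τω = 62.51 × 357.7 = 22360 W
P_in = √3·V_L·I_L·cosφ = 1.732 × 230 × 74.6 × 0.925 = 27489 W
η = P_out / P_in = 22360 / 27489 = 0.813 = 81.3%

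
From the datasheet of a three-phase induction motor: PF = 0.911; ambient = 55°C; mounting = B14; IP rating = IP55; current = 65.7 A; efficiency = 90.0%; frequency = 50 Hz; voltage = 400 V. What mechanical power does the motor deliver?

P_in = √3·V·I·cosφ = 1.732 × 400 × 65.7 × 0.911 = 41466 W
P_out = η·P_in = 0.9 × 41466 = 37319 W

37.3 kW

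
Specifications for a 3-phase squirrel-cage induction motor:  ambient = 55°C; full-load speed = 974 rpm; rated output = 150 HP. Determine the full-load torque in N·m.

1100 N·m

P_out = 150 × 746 = 111900 W
ω = 2π × 974/60 = 102 rad/s
τ = P_out/ω = 111900/102 = 1100 N·m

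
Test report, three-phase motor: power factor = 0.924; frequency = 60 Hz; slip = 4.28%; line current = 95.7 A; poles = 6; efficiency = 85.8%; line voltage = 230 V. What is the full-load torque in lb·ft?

P_in = √3·V·I·cosφ = 1.732 × 230 × 95.7 × 0.924 = 35226 W
P_out = η·P_in = 0.858 × 35226 = 30224 W
n_s = 120×60/6 = 1200 rpm; n = 1200×(1−0.0428) = 1149 rpm
ω = 2π×1149/60 = 120.3 rad/s
τ = P_out/ω = 30224/120.3 = 251.2 N·m
In lb·ft: 251.2/1.356 = 185 lb·ft

185 lb·ft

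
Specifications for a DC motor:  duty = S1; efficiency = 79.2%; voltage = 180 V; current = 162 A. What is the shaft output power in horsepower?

31 HP

P_in = V·I = 180 × 162 = 29160 W
P_out = η·P_in = 0.792 × 29160 = 23095 W
= 23095/746 = 31 HP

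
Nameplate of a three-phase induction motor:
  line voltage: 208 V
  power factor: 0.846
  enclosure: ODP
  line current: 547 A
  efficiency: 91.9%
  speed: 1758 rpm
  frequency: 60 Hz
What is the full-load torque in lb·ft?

614 lb·ft

P_in = √3·V·I·cosφ = 1.732 × 208 × 547 × 0.846 = 166713 W
P_out = η·P_in = 0.919 × 166713 = 153209 W
n = 1758 rpm
ω = 2π×1758/60 = 184.1 rad/s
τ = P_out/ω = 153209/184.1 = 832.2 N·m
In lb·ft: 832.2/1.356 = 614 lb·ft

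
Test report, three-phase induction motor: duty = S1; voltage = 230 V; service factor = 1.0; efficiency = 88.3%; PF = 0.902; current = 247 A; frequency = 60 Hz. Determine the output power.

P_in = √3·V·I·cosφ = 1.732 × 230 × 247 × 0.902 = 88752 W
P_out = η·P_in = 0.883 × 88752 = 78368 W

78.4 kW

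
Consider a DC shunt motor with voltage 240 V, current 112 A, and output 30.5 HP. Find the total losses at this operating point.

4130 W

P_in = V·I = 240×112 = 26880 W
P_out = 30.5×746 = 22753 W
Losses = P_in − P_out = 26880 − 22753 = 4127 W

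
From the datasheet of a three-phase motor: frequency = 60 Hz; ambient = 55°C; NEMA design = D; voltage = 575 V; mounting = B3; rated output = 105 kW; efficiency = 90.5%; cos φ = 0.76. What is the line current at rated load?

153 A

P_out = 105 kW = 105000 W
P_in = P_out / η = 105000 / 0.905 = 116022 W
I_L = P_in / (√3·V_L·cosφ) = 116022 / (1.732 × 575 × 0.76) = 153 A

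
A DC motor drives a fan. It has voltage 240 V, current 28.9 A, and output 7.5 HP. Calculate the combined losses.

1340 W

P_in = V·I = 240×28.9 = 6936 W
P_out = 7.5×746 = 5595 W
Losses = P_in − P_out = 6936 − 5595 = 1341 W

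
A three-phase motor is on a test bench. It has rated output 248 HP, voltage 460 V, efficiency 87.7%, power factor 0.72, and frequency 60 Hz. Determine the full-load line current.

P_out = 248 × 746 = 185008 W
P_in = P_out / η = 185008 / 0.877 = 210956 W
I_L = P_in / (√3·V_L·cosφ) = 210956 / (1.732 × 460 × 0.72) = 368 A

368 A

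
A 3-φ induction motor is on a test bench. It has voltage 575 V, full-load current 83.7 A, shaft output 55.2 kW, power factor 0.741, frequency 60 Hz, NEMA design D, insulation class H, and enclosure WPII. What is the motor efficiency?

P_out = 55.2 kW = 55200 W
P_in = √3·V_L·I_L·cosφ = 1.732 × 575 × 83.7 × 0.741 = 61767 W
η = P_out / P_in = 55200 / 61767 = 0.894 = 89.4%

89.4 %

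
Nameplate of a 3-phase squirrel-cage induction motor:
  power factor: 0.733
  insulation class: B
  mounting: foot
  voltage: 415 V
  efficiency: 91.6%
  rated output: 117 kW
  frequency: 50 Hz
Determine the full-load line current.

242 A

P_out = 117 kW = 117000 W
P_in = P_out / η = 117000 / 0.916 = 127729 W
I_L = P_in / (√3·V_L·cosφ) = 127729 / (1.732 × 415 × 0.733) = 242 A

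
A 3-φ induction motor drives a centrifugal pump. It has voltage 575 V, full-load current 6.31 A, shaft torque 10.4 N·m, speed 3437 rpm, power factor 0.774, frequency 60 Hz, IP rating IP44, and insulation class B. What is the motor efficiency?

ω = 2π × 3437/60 = 359.9 rad/s; P_out = τω = 10.4 × 359.9 = 3743 W
P_in = √3·V_L·I_L·cosφ = 1.732 × 575 × 6.31 × 0.774 = 4864 W
η = P_out / P_in = 3743 / 4864 = 0.770 = 77.0%

77.0 %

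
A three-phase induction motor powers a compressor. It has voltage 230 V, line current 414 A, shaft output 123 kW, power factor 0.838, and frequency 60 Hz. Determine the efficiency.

P_out = 123 kW = 123000 W
P_in = √3·V_L·I_L·cosφ = 1.732 × 230 × 414 × 0.838 = 138204 W
η = P_out / P_in = 123000 / 138204 = 0.890 = 89.0%

89.0 %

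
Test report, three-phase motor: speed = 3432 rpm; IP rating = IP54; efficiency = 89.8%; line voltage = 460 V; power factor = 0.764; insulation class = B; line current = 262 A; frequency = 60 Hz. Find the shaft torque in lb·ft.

P_in = √3·V·I·cosφ = 1.732 × 460 × 262 × 0.764 = 159478 W
P_out = η·P_in = 0.898 × 159478 = 143211 W
n = 3432 rpm
ω = 2π×3432/60 = 359.4 rad/s
τ = P_out/ω = 143211/359.4 = 398.5 N·m
In lb·ft: 398.5/1.356 = 294 lb·ft

294 lb·ft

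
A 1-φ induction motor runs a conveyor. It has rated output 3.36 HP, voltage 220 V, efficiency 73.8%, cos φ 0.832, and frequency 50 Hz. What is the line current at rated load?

P_out = 3.36 × 746 = 2507 W
P_in = P_out / η = 2507 / 0.738 = 3397 W
I = P_in / (V·cosφ) = 3397 / (220 × 0.832) = 18.6 A

18.6 A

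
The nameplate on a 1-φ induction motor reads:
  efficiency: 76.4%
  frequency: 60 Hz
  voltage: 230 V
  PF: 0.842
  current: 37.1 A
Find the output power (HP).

7.36 HP

P_in = V·I·cosφ = 230 × 37.1 × 0.842 = 7185 W
P_out = η·P_in = 0.764 × 7185 = 5489 W
= 5489/746 = 7.36 HP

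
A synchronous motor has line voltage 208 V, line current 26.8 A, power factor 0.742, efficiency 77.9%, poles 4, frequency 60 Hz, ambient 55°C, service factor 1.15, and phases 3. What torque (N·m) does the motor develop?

29.6 N·m

P_in = √3·V·I·cosφ = 1.732 × 208 × 26.8 × 0.742 = 7164 W
P_out = η·P_in = 0.779 × 7164 = 5581 W
n = n_s = 120×60/4 = 1800 rpm (synchronous)
ω = 2π×1800/60 = 188.5 rad/s
τ = P_out/ω = 5581/188.5 = 29.6 N·m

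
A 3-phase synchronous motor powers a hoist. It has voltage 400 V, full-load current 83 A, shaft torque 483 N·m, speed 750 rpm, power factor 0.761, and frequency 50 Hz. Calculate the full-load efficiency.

ω = 2π × 750/60 = 78.54 rad/s; P_out = τω = 483 × 78.54 = 37935 W
P_in = √3·V_L·I_L·cosφ = 1.732 × 400 × 83 × 0.761 = 43759 W
η = P_out / P_in = 37935 / 43759 = 0.867 = 86.7%

86.7 %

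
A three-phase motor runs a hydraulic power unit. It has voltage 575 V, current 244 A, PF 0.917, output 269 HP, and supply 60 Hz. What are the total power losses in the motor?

22.2 kW

P_in = √3·V·I·cosφ = 1.732×575×244×0.917 = 222831 W
P_out = 269×746 = 200674 W
Losses = P_in − P_out = 222831 − 200674 = 22157 W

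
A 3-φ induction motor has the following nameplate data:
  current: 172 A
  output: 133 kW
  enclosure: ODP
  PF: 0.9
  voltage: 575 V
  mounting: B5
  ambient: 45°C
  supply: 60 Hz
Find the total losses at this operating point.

21200 W

P_in = √3·V·I·cosφ = 1.732×575×172×0.9 = 154165 W
P_out = 133000 W
Losses = P_in − P_out = 154165 − 133000 = 21165 W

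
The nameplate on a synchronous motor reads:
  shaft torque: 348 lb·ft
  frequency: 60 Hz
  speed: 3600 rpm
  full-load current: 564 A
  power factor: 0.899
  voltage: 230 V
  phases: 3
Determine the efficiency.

τ = 348 lb·ft × 1.356 = 471.9 N·m
ω = 2π × 3600/60 = 377 rad/s; P_out = τω = 471.9 × 377 = 177906 W
P_in = √3·V_L·I_L·cosφ = 1.732 × 230 × 564 × 0.899 = 201983 W
η = P_out / P_in = 177906 / 201983 = 0.881 = 88.1%

88.1 %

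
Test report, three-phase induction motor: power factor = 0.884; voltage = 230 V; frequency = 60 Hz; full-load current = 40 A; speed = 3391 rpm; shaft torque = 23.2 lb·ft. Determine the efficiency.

τ = 23.2 lb·ft × 1.356 = 31.46 N·m
ω = 2π × 3391/60 = 355.1 rad/s; P_out = τω = 31.46 × 355.1 = 11171 W
P_in = √3·V_L·I_L·cosφ = 1.732 × 230 × 40 × 0.884 = 14086 W
η = P_out / P_in = 11171 / 14086 = 0.793 = 79.3%

79.3 %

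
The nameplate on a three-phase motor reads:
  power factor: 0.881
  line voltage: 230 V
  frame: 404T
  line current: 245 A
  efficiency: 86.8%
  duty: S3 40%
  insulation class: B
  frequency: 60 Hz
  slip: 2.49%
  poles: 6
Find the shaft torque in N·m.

609 N·m

P_in = √3·V·I·cosφ = 1.732 × 230 × 245 × 0.881 = 85984 W
P_out = η·P_in = 0.868 × 85984 = 74634 W
n_s = 120×60/6 = 1200 rpm; n = 1200×(1−0.0249) = 1170 rpm
ω = 2π×1170/60 = 122.5 rad/s
τ = P_out/ω = 74634/122.5 = 609 N·m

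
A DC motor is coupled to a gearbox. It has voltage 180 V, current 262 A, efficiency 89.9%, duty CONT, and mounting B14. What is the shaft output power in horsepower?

P_in = V·I = 180 × 262 = 47160 W
P_out = η·P_in = 0.899 × 47160 = 42397 W
= 42397/746 = 56.8 HP

56.8 HP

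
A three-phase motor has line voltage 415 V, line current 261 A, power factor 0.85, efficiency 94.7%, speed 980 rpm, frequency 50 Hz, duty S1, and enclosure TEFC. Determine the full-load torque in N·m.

1470 N·m

P_in = √3·V·I·cosφ = 1.732 × 415 × 261 × 0.85 = 159461 W
P_out = η·P_in = 0.947 × 159461 = 151010 W
n = 980 rpm
ω = 2π×980/60 = 102.6 rad/s
τ = P_out/ω = 151010/102.6 = 1470 N·m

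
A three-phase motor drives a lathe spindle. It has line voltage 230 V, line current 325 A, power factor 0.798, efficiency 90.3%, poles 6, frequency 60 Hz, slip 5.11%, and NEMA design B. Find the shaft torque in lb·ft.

577 lb·ft

P_in = √3·V·I·cosφ = 1.732 × 230 × 325 × 0.798 = 103315 W
P_out = η·P_in = 0.903 × 103315 = 93293 W
n_s = 120×60/6 = 1200 rpm; n = 1200×(1−0.0511) = 1139 rpm
ω = 2π×1139/60 = 119.3 rad/s
τ = P_out/ω = 93293/119.3 = 782 N·m
In lb·ft: 782/1.356 = 577 lb·ft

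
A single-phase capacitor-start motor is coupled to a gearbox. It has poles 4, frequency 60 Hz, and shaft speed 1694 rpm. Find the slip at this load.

n_s = 120f/p = 120×60/4 = 1800 rpm
s = (n_s − n)/n_s = (1800 − 1694)/1800 = 0.0589

5.89 %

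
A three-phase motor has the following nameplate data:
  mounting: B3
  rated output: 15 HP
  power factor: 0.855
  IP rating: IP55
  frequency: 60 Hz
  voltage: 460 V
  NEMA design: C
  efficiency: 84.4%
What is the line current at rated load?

P_out = 15 × 746 = 11190 W
P_in = P_out / η = 11190 / 0.844 = 13258 W
I_L = P_in / (√3·V_L·cosφ) = 13258 / (1.732 × 460 × 0.855) = 19.5 A

19.5 A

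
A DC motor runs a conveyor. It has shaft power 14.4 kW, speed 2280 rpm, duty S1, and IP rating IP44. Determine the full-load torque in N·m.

ω = 2π × 2280/60 = 238.8 rad/s
τ = P/ω = 14400/238.8 = 60.3 N·m

60.3 N·m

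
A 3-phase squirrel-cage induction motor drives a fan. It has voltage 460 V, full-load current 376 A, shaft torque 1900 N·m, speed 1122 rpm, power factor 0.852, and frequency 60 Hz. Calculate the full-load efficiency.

ω = 2π × 1122/60 = 117.5 rad/s; P_out = τω = 1900 × 117.5 = 223250 W
P_in = √3·V_L·I_L·cosφ = 1.732 × 460 × 376 × 0.852 = 255231 W
η = P_out / P_in = 223250 / 255231 = 0.875 = 87.5%

87.5 %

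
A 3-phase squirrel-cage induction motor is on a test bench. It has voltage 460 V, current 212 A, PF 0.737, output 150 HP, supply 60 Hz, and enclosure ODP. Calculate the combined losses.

12.6 kW

P_in = √3·V·I·cosφ = 1.732×460×212×0.737 = 124483 W
P_out = 150×746 = 111900 W
Losses = P_in − P_out = 124483 − 111900 = 12583 W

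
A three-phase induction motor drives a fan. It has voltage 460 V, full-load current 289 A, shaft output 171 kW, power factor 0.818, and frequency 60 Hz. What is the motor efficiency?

90.8 %

P_out = 171 kW = 171000 W
P_in = √3·V_L·I_L·cosφ = 1.732 × 460 × 289 × 0.818 = 188346 W
η = P_out / P_in = 171000 / 188346 = 0.908 = 90.8%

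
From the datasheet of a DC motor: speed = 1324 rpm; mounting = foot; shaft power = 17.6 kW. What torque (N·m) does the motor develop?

ω = 2π × 1324/60 = 138.6 rad/s
τ = P/ω = 17600/138.6 = 127 N·m

127 N·m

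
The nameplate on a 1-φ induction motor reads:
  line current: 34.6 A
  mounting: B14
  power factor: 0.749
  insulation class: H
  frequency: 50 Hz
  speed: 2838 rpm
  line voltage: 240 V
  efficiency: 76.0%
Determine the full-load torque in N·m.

P_in = V·I·cosφ = 240 × 34.6 × 0.749 = 6220 W
P_out = η·P_in = 0.76 × 6220 = 4727 W
n = 2838 rpm
ω = 2π×2838/60 = 297.2 rad/s
τ = P_out/ω = 4727/297.2 = 15.9 N·m

15.9 N·m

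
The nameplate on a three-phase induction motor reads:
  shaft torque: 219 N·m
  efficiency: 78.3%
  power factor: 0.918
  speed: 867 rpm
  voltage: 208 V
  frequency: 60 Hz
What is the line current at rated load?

76.8 A

ω = 2π×867/60 = 90.79 rad/s; P_out = τω = 219 × 90.79 = 19883 W
P_in = P_out / η = 19883 / 0.783 = 25393 W
I_L = P_in / (√3·V_L·cosφ) = 25393 / (1.732 × 208 × 0.918) = 76.8 A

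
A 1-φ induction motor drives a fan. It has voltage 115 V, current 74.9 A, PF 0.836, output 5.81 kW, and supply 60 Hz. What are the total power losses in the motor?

P_in = V·I·cosφ = 115×74.9×0.836 = 7201 W
P_out = 5810 W
Losses = P_in − P_out = 7201 − 5810 = 1391 W

1390 W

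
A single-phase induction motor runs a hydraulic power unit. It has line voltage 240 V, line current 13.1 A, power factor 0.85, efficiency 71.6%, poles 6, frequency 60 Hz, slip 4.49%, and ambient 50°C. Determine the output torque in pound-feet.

11.8 lb·ft

P_in = V·I·cosφ = 240 × 13.1 × 0.85 = 2672 W
P_out = η·P_in = 0.716 × 2672 = 1913 W
n_s = 120×60/6 = 1200 rpm; n = 1200×(1−0.0449) = 1146 rpm
ω = 2π×1146/60 = 120 rad/s
τ = P_out/ω = 1913/120 = 15.94 N·m
In lb·ft: 15.94/1.356 = 11.8 lb·ft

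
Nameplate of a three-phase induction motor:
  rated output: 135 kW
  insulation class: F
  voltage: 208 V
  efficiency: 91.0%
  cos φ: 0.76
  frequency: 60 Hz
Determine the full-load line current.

P_out = 135 kW = 135000 W
P_in = P_out / η = 135000 / 0.910 = 148352 W
I_L = P_in / (√3·V_L·cosφ) = 148352 / (1.732 × 208 × 0.76) = 542 A

542 A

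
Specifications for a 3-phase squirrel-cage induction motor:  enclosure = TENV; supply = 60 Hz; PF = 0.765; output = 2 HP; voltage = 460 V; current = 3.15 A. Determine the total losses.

P_in = √3·V·I·cosφ = 1.732×460×3.15×0.765 = 1920 W
P_out = 2×746 = 1492 W
Losses = P_in − P_out = 1920 − 1492 = 428 W

428 W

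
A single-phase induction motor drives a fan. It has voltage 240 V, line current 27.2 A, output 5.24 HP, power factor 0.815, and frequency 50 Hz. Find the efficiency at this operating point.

73.5 %

P_out = 5.24 × 746 = 3909 W
P_in = V·I·cosφ = 240 × 27.2 × 0.815 = 5320 W
η = P_out / P_in = 3909 / 5320 = 0.735 = 73.5%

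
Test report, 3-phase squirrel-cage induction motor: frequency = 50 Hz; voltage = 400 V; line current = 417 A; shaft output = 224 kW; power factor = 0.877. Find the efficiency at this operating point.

88.4 %

P_out = 224 kW = 224000 W
P_in = √3·V_L·I_L·cosφ = 1.732 × 400 × 417 × 0.877 = 253363 W
η = P_out / P_in = 224000 / 253363 = 0.884 = 88.4%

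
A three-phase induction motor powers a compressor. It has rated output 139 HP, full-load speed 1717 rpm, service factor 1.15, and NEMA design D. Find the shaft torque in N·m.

577 N·m

P_out = 139 × 746 = 103694 W
ω = 2π × 1717/60 = 179.8 rad/s
τ = P_out/ω = 103694/179.8 = 577 N·m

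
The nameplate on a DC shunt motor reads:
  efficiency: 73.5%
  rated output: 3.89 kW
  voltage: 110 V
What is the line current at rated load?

P_out = 3.89 kW = 3890 W
P_in = P_out / η = 3890 / 0.735 = 5293 W
I = P_in / V = 5293 / 110 = 48.1 A

48.1 A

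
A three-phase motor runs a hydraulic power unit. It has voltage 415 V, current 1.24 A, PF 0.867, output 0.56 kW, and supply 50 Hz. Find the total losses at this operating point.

P_in = √3·V·I·cosφ = 1.732×415×1.24×0.867 = 773 W
P_out = 560 W
Losses = P_in − P_out = 773 − 560 = 213 W

213 W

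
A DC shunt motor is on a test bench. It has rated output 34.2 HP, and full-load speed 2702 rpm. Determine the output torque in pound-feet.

P_out = 34.2 × 746 = 25513 W
ω = 2π × 2702/60 = 283 rad/s
τ = P_out/ω = 25513/283 = 90.15 N·m
In lb·ft: 90.15/1.356 = 66.5 lb·ft

66.5 lb·ft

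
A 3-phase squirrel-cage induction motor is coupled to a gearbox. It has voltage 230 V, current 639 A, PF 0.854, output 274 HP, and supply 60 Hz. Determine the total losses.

13 kW

P_in = √3·V·I·cosφ = 1.732×230×639×0.854 = 217387 W
P_out = 274×746 = 204404 W
Losses = P_in − P_out = 217387 − 204404 = 12983 W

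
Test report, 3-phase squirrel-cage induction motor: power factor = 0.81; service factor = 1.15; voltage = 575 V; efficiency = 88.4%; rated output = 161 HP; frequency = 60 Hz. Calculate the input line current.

168 A

P_out = 161 × 746 = 120106 W
P_in = P_out / η = 120106 / 0.884 = 135867 W
I_L = P_in / (√3·V_L·cosφ) = 135867 / (1.732 × 575 × 0.81) = 168 A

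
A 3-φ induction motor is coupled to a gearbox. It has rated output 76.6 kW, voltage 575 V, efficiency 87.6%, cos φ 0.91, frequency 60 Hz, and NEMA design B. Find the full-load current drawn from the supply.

P_out = 76.6 kW = 76600 W
P_in = P_out / η = 76600 / 0.876 = 87443 W
I_L = P_in / (√3·V_L·cosφ) = 87443 / (1.732 × 575 × 0.91) = 96.5 A

96.5 A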